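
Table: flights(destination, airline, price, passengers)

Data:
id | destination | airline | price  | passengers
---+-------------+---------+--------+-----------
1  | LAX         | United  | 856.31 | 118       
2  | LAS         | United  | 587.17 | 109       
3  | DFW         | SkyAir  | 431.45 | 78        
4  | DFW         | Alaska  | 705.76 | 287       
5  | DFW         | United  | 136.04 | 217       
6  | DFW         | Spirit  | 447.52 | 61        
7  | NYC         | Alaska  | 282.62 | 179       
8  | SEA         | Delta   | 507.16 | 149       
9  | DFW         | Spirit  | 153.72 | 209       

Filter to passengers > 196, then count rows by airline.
SELECT airline, COUNT(*)
FROM flights
WHERE passengers > 196
GROUP BY airline

Note: WHERE filters rows before grouping.

Result:
  Alaska: 1
  Spirit: 1
  United: 1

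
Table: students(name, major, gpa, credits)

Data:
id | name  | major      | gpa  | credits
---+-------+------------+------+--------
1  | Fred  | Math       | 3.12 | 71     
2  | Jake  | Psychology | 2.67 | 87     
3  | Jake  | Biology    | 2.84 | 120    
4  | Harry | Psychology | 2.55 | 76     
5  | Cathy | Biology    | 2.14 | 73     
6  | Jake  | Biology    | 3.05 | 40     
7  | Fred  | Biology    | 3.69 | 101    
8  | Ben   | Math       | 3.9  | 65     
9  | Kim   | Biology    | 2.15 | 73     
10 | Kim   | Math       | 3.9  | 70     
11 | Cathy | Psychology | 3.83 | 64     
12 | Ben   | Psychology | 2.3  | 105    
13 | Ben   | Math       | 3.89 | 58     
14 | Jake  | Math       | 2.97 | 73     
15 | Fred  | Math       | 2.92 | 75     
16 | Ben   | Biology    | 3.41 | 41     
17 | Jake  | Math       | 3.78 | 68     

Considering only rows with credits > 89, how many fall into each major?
SELECT major, COUNT(*)
FROM students
WHERE credits > 89
GROUP BY major

Note: WHERE filters rows before grouping.

Result:
  Biology: 2
  Psychology: 1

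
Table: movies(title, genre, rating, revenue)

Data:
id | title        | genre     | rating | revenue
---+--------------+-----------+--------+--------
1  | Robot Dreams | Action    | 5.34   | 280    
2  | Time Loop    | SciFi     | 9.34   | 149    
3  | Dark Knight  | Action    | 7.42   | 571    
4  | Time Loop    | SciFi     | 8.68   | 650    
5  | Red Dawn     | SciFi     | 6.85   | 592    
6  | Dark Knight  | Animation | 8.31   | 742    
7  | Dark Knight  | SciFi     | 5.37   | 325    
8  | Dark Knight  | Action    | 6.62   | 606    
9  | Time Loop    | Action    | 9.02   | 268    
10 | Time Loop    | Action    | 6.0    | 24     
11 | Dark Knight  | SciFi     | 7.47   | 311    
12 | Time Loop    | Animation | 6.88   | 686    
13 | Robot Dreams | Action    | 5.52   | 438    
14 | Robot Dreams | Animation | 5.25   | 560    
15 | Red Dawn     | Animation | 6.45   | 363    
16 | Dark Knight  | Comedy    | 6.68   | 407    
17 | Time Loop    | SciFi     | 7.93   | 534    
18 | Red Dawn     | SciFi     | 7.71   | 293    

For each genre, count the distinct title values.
SELECT genre, COUNT(DISTINCT title)
FROM movies
GROUP BY genre

Result:
  Action: 3 distinct
  Animation: 4 distinct
  Comedy: 1 distinct
  SciFi: 3 distinct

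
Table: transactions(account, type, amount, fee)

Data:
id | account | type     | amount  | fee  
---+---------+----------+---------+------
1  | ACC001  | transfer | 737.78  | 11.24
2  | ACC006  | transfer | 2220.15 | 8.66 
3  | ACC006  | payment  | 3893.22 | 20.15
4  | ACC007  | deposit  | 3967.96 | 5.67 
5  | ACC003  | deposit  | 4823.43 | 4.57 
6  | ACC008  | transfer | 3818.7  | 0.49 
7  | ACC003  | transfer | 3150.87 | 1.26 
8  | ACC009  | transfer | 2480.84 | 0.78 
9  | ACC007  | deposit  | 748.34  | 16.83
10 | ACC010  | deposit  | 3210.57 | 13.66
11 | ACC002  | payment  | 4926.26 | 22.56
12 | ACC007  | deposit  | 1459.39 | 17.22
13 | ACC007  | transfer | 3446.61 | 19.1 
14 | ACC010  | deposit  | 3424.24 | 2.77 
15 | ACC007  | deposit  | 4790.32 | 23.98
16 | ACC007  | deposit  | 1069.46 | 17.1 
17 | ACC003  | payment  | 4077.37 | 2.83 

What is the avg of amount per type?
SELECT type, AVG(amount) as result
FROM transactions
GROUP BY type

Result:
  deposit: 2936.71
  payment: 4298.95
  transfer: 2642.49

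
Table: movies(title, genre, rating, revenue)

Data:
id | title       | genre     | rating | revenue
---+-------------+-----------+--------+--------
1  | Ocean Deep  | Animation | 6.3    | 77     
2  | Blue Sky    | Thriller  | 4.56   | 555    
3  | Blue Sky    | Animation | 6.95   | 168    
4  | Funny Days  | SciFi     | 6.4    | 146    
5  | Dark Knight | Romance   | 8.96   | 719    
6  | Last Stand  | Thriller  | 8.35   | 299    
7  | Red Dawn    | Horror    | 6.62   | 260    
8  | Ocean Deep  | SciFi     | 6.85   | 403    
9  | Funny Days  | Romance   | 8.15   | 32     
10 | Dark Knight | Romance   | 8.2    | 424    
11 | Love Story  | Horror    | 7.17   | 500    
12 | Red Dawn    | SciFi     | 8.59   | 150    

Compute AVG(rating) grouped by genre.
SELECT genre, AVG(rating) as result
FROM movies
GROUP BY genre

Result:
  Animation: 6.63
  Horror: 6.90
  Romance: 8.44
  SciFi: 7.28
  Thriller: 6.46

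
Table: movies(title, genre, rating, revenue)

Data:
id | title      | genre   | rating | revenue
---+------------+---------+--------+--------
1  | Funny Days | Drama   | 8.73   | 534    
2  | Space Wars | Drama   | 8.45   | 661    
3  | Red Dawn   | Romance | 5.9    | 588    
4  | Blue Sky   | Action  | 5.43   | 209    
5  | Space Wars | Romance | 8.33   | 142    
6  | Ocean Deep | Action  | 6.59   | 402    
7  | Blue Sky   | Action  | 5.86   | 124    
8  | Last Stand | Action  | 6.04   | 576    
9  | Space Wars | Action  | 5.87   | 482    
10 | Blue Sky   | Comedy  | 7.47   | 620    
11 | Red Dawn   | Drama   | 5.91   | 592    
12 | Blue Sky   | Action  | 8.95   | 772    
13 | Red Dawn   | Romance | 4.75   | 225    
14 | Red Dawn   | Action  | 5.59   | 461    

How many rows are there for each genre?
SELECT genre, COUNT(*) as count
FROM movies
GROUP BY genre

Result:
  Action: 7
  Comedy: 1
  Drama: 3
  Romance: 3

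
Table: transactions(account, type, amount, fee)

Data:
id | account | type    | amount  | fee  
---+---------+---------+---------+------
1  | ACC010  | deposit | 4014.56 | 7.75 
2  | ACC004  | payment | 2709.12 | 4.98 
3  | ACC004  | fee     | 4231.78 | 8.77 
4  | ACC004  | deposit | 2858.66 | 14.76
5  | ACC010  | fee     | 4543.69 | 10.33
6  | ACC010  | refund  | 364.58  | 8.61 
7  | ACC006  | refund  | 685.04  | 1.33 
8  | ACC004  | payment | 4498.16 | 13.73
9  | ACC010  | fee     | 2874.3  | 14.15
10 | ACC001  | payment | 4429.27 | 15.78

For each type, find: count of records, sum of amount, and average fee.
SELECT type,
       COUNT(*) as cnt,
       SUM(amount) as total_amount,
       AVG(fee) as avg_fee
FROM transactions
GROUP BY type

Result:
  deposit: 2 records, 6873.22 total amount, 11.26 avg fee
  fee: 3 records, 11649.77 total amount, 11.08 avg fee
  payment: 3 records, 11636.55 total amount, 11.50 avg fee
  refund: 2 records, 1049.62 total amount, 4.97 avg fee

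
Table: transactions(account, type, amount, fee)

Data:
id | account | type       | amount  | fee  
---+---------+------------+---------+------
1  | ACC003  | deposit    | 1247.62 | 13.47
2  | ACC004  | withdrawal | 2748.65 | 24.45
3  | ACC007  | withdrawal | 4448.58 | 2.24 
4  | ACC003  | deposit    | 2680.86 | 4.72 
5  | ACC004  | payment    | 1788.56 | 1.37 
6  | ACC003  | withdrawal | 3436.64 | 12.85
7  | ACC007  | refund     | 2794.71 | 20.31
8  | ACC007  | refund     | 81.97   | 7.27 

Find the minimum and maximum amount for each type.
SELECT type, MIN(amount), MAX(amount)
FROM transactions
GROUP BY type

Result:
  deposit: min=1247.62, max=2680.86
  payment: min=1788.56, max=1788.56
  refund: min=81.97, max=2794.71
  withdrawal: min=2748.65, max=4448.58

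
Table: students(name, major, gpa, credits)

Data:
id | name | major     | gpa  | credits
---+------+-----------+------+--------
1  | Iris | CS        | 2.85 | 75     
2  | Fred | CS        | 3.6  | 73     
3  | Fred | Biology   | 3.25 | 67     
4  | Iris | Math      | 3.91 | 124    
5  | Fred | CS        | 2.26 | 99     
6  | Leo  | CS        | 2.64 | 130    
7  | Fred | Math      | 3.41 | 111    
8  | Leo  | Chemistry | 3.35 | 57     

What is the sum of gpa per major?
SELECT major, SUM(gpa) as result
FROM students
GROUP BY major

Result:
  Biology: 3.25
  CS: 11.35
  Chemistry: 3.35
  Math: 7.32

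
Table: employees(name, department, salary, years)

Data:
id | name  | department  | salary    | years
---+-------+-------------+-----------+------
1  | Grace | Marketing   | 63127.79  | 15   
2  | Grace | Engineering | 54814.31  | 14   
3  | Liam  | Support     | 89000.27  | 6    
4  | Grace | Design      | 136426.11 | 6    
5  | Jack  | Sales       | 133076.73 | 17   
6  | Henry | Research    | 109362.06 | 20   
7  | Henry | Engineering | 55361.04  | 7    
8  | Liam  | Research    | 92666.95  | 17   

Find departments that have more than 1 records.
SELECT department, COUNT(*) as cnt
FROM employees
GROUP BY department
HAVING COUNT(*) > 1

Result:
  Engineering: 2
  Research: 2

Note: HAVING filters groups after aggregation, WHERE filters rows before.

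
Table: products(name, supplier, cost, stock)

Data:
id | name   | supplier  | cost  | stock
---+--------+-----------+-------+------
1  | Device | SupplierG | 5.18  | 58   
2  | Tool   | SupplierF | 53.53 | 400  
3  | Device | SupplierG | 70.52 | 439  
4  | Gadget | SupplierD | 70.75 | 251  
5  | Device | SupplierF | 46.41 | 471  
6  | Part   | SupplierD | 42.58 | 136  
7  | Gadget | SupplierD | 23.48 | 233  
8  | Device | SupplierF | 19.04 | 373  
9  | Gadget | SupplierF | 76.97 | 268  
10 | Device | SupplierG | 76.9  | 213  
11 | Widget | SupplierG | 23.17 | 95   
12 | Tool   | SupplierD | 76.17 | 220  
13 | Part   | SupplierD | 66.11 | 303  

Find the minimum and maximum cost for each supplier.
SELECT supplier, MIN(cost), MAX(cost)
FROM products
GROUP BY supplier

Result:
  SupplierD: min=23.48, max=76.17
  SupplierF: min=19.04, max=76.97
  SupplierG: min=5.18, max=76.90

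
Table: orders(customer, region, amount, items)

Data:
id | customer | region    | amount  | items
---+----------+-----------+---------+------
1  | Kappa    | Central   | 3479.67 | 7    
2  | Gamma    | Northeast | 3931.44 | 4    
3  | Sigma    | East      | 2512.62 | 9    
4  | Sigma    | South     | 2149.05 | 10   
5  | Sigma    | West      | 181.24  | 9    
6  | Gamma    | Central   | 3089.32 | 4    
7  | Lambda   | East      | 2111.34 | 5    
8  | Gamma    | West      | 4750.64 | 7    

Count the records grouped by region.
SELECT region, COUNT(*) as count
FROM orders
GROUP BY region

Result:
  Central: 2
  East: 2
  Northeast: 1
  South: 1
  West: 2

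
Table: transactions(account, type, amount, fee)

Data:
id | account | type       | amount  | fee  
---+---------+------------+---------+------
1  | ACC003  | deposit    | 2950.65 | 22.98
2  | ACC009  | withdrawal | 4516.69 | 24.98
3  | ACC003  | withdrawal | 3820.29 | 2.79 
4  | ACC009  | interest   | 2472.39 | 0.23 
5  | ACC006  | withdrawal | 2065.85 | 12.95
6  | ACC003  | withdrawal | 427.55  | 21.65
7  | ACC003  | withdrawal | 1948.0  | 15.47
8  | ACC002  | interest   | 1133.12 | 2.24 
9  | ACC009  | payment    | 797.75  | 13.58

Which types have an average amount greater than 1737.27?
SELECT type, AVG(amount)
FROM transactions
GROUP BY type
HAVING AVG(amount) > 1737.27

Result:
  deposit: avg=2950.65
  interest: avg=1802.76
  withdrawal: avg=2555.68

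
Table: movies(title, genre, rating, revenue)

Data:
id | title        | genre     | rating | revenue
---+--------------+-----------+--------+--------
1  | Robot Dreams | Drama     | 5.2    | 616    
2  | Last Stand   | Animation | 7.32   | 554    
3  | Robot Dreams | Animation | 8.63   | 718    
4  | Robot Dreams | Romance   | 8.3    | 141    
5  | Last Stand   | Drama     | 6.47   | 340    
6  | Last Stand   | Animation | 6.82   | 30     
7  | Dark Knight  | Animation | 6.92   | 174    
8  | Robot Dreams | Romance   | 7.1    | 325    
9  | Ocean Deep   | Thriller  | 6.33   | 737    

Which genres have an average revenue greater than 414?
SELECT genre, AVG(revenue)
FROM movies
GROUP BY genre
HAVING AVG(revenue) > 414

Result:
  Drama: avg=478.00
  Thriller: avg=737.00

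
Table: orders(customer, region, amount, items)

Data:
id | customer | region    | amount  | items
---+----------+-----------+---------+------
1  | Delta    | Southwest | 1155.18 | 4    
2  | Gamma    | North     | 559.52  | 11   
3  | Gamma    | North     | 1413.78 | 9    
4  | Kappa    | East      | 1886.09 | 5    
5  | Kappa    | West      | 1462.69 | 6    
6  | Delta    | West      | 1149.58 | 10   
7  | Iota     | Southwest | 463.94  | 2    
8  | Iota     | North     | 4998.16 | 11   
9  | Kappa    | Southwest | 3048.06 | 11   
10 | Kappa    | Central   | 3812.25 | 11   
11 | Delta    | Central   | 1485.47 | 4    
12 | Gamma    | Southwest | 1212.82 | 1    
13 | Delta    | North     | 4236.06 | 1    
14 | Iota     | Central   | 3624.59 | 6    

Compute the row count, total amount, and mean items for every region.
SELECT region,
       COUNT(*) as cnt,
       SUM(amount) as total_amount,
       AVG(items) as avg_items
FROM orders
GROUP BY region

Result:
  Central: 3 records, 8922.31 total amount, 7.00 avg items
  East: 1 records, 1886.09 total amount, 5.00 avg items
  North: 4 records, 11207.52 total amount, 8.00 avg items
  Southwest: 4 records, 5880.00 total amount, 4.50 avg items
  West: 2 records, 2612.27 total amount, 8.00 avg items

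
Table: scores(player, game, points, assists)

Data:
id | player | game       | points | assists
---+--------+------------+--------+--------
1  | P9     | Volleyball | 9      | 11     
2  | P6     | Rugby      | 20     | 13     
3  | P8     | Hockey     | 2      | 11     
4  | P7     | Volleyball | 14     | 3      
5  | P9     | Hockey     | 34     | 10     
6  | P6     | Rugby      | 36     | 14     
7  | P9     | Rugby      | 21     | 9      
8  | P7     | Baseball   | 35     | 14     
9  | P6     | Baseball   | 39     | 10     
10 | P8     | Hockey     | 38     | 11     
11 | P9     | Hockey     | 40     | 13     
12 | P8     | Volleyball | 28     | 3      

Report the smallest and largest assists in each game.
SELECT game, MIN(assists), MAX(assists)
FROM scores
GROUP BY game

Result:
  Baseball: min=10, max=14
  Hockey: min=10, max=13
  Rugby: min=9, max=14
  Volleyball: min=3, max=11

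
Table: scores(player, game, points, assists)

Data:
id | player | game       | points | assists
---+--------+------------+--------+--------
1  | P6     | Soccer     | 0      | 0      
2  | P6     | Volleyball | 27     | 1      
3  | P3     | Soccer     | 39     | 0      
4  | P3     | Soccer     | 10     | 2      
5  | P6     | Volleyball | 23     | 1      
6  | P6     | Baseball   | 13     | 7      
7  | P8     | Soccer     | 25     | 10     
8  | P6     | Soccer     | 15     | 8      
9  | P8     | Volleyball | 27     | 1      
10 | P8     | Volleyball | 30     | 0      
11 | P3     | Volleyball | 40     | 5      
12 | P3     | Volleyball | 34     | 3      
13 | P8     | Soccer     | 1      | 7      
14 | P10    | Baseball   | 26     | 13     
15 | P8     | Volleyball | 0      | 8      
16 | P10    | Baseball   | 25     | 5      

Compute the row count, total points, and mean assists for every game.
SELECT game,
       COUNT(*) as cnt,
       SUM(points) as total_points,
       AVG(assists) as avg_assists
FROM scores
GROUP BY game

Result:
  Baseball: 3 records, 64 total points, 8.33 avg assists
  Soccer: 6 records, 90 total points, 4.50 avg assists
  Volleyball: 7 records, 181 total points, 2.71 avg assists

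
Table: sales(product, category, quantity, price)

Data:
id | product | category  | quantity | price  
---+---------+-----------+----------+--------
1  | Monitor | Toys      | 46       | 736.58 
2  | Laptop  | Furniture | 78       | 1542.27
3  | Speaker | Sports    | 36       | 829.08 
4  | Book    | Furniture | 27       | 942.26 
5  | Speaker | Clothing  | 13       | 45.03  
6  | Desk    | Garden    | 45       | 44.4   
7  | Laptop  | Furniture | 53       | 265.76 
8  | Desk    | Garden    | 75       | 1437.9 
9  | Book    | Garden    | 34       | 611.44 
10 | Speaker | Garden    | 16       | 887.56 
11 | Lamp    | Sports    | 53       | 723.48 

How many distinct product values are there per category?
SELECT category, COUNT(DISTINCT product)
FROM sales
GROUP BY category

Result:
  Clothing: 1 distinct
  Furniture: 2 distinct
  Garden: 3 distinct
  Sports: 2 distinct
  Toys: 1 distinct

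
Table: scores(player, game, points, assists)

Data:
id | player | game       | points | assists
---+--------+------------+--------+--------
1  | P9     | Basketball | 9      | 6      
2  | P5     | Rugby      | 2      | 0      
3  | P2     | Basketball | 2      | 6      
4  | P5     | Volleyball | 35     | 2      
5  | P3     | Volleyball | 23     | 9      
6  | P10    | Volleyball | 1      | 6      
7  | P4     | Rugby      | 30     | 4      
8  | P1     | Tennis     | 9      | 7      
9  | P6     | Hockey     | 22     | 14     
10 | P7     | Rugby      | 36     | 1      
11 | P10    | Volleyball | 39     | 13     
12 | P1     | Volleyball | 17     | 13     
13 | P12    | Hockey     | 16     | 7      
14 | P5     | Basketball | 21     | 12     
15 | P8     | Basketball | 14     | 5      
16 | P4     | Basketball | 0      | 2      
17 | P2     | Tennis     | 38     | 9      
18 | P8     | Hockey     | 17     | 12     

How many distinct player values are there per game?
SELECT game, COUNT(DISTINCT player)
FROM scores
GROUP BY game

Result:
  Basketball: 5 distinct
  Hockey: 3 distinct
  Rugby: 3 distinct
  Tennis: 2 distinct
  Volleyball: 4 distinct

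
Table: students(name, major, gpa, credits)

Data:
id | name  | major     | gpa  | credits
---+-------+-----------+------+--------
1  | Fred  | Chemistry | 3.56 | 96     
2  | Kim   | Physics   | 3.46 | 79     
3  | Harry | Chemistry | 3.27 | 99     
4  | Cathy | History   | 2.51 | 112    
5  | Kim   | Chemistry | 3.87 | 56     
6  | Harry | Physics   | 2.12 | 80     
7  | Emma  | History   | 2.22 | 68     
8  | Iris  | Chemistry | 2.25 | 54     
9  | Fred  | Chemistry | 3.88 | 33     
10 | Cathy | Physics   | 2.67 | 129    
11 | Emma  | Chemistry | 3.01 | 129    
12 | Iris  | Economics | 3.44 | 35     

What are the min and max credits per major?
SELECT major, MIN(credits), MAX(credits)
FROM students
GROUP BY major

Result:
  Chemistry: min=33, max=129
  Economics: min=35, max=35
  History: min=68, max=112
  Physics: min=79, max=129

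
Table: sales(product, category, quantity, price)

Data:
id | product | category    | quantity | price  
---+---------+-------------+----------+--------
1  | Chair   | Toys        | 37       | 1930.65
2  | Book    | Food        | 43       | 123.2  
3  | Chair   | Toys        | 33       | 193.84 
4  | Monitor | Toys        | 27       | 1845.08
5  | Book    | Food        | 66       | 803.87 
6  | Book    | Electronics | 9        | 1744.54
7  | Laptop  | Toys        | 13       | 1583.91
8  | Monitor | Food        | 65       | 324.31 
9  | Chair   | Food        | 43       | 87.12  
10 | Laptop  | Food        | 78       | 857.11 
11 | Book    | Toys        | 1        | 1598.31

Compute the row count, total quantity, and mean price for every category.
SELECT category,
       COUNT(*) as cnt,
       SUM(quantity) as total_quantity,
       AVG(price) as avg_price
FROM sales
GROUP BY category

Result:
  Electronics: 1 records, 9 total quantity, 1744.54 avg price
  Food: 5 records, 295 total quantity, 439.12 avg price
  Toys: 5 records, 111 total quantity, 1430.36 avg price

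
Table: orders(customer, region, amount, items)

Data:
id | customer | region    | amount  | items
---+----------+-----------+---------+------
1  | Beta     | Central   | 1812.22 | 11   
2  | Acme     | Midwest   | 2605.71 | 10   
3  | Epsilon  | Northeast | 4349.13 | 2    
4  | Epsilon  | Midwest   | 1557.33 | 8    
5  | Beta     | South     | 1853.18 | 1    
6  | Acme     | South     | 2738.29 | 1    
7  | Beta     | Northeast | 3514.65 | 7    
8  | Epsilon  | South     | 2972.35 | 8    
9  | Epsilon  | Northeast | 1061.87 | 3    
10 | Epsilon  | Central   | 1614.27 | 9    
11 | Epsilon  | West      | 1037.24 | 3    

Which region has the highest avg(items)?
SELECT region, AVG(items) as val
FROM orders
GROUP BY region
ORDER BY val DESC
LIMIT 1

Result: Central with avg(items) = 10.00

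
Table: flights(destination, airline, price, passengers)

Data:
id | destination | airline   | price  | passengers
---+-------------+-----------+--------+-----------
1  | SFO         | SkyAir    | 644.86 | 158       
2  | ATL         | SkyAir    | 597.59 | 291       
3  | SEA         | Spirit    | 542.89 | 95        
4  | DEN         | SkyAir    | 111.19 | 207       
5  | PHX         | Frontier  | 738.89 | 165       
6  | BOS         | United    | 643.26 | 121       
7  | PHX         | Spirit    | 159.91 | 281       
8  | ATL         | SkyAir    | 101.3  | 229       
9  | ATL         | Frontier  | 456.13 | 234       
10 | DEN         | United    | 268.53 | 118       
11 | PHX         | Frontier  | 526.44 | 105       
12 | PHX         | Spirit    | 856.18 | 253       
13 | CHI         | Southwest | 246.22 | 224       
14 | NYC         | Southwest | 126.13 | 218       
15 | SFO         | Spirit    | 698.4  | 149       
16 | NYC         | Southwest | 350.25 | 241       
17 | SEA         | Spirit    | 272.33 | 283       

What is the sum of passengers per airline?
SELECT airline, SUM(passengers) as result
FROM flights
GROUP BY airline

Result:
  Frontier: 504
  SkyAir: 885
  Southwest: 683
  Spirit: 1061
  United: 239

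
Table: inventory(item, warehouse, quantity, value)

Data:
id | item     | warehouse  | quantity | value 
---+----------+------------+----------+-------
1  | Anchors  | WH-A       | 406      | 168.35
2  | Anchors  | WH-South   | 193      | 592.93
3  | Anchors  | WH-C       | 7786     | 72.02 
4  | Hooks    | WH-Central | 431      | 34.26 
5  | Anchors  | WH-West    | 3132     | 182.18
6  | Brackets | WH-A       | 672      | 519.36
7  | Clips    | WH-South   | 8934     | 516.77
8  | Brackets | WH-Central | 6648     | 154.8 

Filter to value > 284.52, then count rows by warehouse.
SELECT warehouse, COUNT(*)
FROM inventory
WHERE value > 284.52
GROUP BY warehouse

Note: WHERE filters rows before grouping.

Result:
  WH-A: 1
  WH-South: 2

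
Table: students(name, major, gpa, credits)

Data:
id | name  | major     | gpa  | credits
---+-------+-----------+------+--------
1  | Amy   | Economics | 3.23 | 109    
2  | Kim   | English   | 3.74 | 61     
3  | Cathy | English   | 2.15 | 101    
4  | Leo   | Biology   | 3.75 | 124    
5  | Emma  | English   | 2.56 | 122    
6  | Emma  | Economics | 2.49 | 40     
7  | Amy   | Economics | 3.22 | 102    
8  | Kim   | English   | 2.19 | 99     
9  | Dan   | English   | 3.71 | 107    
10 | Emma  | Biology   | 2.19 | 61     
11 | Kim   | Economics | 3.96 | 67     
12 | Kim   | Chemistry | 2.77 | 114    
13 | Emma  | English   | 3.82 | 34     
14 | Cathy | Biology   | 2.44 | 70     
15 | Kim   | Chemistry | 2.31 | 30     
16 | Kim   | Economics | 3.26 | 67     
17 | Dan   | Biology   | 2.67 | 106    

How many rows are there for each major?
SELECT major, COUNT(*) as count
FROM students
GROUP BY major

Result:
  Biology: 4
  Chemistry: 2
  Economics: 5
  English: 6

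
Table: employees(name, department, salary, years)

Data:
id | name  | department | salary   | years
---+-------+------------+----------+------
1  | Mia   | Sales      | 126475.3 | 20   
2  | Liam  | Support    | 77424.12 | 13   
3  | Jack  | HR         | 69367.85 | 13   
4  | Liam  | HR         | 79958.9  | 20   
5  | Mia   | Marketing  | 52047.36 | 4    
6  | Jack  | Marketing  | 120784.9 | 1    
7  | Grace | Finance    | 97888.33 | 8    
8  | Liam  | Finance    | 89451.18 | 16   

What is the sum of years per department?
SELECT department, SUM(years) as result
FROM employees
GROUP BY department

Result:
  Finance: 24
  HR: 33
  Marketing: 5
  Sales: 20
  Support: 13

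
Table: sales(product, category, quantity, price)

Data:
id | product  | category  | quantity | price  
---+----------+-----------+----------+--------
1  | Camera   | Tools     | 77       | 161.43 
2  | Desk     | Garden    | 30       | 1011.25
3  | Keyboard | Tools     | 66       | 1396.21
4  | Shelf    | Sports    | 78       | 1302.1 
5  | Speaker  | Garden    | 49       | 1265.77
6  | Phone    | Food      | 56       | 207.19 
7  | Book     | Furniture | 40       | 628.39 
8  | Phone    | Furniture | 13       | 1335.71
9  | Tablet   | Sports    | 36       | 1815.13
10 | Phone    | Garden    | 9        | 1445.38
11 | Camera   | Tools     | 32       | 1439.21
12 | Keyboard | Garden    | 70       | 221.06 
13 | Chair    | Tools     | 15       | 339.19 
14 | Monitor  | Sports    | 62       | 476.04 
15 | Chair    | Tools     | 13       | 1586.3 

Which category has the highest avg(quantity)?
SELECT category, AVG(quantity) as val
FROM sales
GROUP BY category
ORDER BY val DESC
LIMIT 1

Result: Sports with avg(quantity) = 58.67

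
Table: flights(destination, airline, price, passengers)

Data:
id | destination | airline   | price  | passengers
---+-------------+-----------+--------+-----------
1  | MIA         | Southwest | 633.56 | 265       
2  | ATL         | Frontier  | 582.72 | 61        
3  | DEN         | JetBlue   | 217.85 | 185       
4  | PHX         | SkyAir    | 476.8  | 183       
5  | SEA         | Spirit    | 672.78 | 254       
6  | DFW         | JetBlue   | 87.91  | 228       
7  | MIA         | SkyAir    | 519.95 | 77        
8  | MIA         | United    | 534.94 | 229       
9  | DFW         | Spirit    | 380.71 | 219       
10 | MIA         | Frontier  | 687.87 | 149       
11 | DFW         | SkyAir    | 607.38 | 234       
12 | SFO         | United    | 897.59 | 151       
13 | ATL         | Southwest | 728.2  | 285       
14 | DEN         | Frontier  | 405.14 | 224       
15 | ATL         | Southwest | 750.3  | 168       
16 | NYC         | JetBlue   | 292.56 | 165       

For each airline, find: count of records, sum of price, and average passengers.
SELECT airline,
       COUNT(*) as cnt,
       SUM(price) as total_price,
       AVG(passengers) as avg_passengers
FROM flights
GROUP BY airline

Result:
  Frontier: 3 records, 1675.73 total price, 144.67 avg passengers
  JetBlue: 3 records, 598.32 total price, 192.67 avg passengers
  SkyAir: 3 records, 1604.13 total price, 164.67 avg passengers
  Southwest: 3 records, 2112.06 total price, 239.33 avg passengers
  Spirit: 2 records, 1053.49 total price, 236.50 avg passengers
  United: 2 records, 1432.53 total price, 190.00 avg passengers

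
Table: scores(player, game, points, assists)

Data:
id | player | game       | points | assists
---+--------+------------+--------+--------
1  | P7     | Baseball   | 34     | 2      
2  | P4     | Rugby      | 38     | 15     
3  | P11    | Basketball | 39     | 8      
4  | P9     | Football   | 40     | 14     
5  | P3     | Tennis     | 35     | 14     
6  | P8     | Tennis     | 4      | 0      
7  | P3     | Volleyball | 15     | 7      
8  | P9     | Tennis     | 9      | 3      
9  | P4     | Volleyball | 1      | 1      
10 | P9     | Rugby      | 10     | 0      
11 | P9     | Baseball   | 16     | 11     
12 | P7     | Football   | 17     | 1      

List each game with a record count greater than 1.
SELECT game, COUNT(*) as cnt
FROM scores
GROUP BY game
HAVING COUNT(*) > 1

Result:
  Baseball: 2
  Football: 2
  Rugby: 2
  Tennis: 3
  Volleyball: 2

Note: HAVING filters groups after aggregation, WHERE filters rows before.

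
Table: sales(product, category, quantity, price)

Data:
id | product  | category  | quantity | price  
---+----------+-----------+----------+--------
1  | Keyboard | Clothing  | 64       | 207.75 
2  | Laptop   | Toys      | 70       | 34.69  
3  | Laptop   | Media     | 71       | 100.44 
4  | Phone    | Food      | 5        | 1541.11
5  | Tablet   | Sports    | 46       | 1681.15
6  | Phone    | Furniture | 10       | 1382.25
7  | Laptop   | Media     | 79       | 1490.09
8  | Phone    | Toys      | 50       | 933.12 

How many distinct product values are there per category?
SELECT category, COUNT(DISTINCT product)
FROM sales
GROUP BY category

Result:
  Clothing: 1 distinct
  Food: 1 distinct
  Furniture: 1 distinct
  Media: 1 distinct
  Sports: 1 distinct
  Toys: 2 distinct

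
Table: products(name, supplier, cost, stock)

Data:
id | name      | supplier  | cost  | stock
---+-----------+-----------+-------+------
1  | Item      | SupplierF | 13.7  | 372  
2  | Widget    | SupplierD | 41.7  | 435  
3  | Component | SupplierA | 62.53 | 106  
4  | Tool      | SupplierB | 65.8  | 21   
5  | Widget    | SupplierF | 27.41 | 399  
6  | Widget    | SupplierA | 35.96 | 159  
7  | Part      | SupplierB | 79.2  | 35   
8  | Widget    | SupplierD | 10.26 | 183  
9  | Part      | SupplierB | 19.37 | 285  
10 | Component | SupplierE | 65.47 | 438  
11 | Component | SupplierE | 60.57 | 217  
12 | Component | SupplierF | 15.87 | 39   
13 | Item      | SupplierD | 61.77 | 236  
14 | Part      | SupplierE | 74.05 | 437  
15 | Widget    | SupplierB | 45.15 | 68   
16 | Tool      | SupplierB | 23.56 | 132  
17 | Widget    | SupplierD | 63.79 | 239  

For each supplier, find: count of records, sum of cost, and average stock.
SELECT supplier,
       COUNT(*) as cnt,
       SUM(cost) as total_cost,
       AVG(stock) as avg_stock
FROM products
GROUP BY supplier

Result:
  SupplierA: 2 records, 98.49 total cost, 132.50 avg stock
  SupplierB: 5 records, 233.08 total cost, 108.20 avg stock
  SupplierD: 4 records, 177.52 total cost, 273.25 avg stock
  SupplierE: 3 records, 200.09 total cost, 364.00 avg stock
  SupplierF: 3 records, 56.98 total cost, 270.00 avg stock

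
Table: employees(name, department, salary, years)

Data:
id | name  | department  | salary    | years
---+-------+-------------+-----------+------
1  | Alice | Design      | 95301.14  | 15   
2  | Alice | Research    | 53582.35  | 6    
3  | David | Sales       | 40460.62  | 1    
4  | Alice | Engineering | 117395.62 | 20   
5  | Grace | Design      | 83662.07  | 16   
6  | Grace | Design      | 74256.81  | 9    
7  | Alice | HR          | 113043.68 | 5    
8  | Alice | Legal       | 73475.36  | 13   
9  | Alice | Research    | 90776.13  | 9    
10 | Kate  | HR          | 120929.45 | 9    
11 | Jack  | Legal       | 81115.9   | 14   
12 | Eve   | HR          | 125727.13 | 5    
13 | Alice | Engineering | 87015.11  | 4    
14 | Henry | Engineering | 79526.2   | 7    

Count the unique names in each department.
SELECT department, COUNT(DISTINCT name)
FROM employees
GROUP BY department

Result:
  Design: 2 distinct
  Engineering: 2 distinct
  HR: 3 distinct
  Legal: 2 distinct
  Research: 1 distinct
  Sales: 1 distinct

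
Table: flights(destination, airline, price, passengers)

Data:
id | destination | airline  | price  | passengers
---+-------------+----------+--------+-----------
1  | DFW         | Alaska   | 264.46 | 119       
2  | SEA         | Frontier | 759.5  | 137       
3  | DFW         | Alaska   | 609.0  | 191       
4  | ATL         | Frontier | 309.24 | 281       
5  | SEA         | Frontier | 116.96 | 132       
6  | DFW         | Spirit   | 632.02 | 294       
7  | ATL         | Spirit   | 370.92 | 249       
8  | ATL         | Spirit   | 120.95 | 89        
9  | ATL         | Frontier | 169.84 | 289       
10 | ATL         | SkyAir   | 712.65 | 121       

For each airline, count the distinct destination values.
SELECT airline, COUNT(DISTINCT destination)
FROM flights
GROUP BY airline

Result:
  Alaska: 1 distinct
  Frontier: 2 distinct
  SkyAir: 1 distinct
  Spirit: 2 distinct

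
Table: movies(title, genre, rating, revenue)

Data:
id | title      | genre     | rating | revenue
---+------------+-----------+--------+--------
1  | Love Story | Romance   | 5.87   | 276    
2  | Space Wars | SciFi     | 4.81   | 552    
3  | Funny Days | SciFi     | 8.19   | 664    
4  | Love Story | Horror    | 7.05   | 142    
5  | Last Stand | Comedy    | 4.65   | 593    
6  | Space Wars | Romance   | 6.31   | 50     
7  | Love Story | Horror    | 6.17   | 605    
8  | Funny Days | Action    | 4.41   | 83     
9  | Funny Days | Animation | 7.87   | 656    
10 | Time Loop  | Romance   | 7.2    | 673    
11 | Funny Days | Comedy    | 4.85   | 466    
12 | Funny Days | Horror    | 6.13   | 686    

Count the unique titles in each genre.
SELECT genre, COUNT(DISTINCT title)
FROM movies
GROUP BY genre

Result:
  Action: 1 distinct
  Animation: 1 distinct
  Comedy: 2 distinct
  Horror: 2 distinct
  Romance: 3 distinct
  SciFi: 2 distinct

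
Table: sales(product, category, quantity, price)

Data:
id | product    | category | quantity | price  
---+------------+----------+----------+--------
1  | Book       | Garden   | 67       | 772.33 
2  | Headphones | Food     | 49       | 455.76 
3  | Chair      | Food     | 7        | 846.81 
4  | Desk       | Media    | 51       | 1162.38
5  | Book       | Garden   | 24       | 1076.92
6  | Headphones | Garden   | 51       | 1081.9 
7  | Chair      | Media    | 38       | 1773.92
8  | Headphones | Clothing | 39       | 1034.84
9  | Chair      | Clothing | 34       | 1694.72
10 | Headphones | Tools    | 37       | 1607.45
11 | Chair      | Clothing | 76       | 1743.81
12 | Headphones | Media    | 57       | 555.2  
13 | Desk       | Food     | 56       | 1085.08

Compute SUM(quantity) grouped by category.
SELECT category, SUM(quantity) as result
FROM sales
GROUP BY category

Result:
  Clothing: 149
  Food: 112
  Garden: 142
  Media: 146
  Tools: 37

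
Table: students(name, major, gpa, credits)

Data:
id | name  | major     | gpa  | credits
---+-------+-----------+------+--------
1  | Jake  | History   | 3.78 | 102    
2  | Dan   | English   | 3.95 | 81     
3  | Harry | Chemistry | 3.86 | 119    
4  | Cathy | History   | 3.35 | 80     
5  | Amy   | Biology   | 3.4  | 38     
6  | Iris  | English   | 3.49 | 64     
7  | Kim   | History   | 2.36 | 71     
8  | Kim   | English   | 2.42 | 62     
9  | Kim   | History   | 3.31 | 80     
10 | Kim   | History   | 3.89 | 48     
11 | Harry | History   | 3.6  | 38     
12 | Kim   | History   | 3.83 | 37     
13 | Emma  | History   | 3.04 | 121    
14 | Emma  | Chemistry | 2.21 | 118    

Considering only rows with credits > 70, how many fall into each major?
SELECT major, COUNT(*)
FROM students
WHERE credits > 70
GROUP BY major

Note: WHERE filters rows before grouping.

Result:
  Chemistry: 2
  English: 1
  History: 5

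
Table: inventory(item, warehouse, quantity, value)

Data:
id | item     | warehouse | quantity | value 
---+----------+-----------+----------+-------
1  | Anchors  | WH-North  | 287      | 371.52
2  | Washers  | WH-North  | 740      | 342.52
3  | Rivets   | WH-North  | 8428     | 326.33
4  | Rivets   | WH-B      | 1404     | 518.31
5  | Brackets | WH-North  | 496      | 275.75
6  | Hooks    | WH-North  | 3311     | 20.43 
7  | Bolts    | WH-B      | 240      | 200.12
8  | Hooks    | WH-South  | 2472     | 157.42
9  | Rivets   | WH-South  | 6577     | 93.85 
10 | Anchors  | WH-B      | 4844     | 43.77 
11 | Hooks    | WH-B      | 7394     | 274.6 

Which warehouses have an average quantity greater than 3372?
SELECT warehouse, AVG(quantity)
FROM inventory
GROUP BY warehouse
HAVING AVG(quantity) > 3372

Result:
  WH-B: avg=3470.50
  WH-South: avg=4524.50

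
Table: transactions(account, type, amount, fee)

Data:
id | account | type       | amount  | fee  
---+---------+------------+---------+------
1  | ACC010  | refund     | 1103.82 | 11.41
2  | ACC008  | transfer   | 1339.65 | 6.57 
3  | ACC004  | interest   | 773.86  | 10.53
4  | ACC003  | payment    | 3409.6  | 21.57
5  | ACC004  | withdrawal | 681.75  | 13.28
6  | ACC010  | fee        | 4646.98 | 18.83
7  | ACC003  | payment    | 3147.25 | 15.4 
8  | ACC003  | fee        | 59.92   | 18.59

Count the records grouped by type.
SELECT type, COUNT(*) as count
FROM transactions
GROUP BY type

Result:
  fee: 2
  interest: 1
  payment: 2
  refund: 1
  transfer: 1
  withdrawal: 1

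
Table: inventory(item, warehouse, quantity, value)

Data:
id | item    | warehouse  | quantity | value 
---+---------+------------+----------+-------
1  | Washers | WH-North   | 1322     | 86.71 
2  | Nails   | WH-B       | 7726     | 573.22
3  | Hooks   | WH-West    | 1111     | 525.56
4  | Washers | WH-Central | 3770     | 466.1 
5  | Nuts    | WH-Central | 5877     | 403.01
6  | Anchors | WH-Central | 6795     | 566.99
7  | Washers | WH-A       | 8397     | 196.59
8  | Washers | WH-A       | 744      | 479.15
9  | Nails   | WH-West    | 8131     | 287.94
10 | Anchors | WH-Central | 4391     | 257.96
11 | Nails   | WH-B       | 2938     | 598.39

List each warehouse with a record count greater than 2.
SELECT warehouse, COUNT(*) as cnt
FROM inventory
GROUP BY warehouse
HAVING COUNT(*) > 2

Result:
  WH-Central: 4

Note: HAVING filters groups after aggregation, WHERE filters rows before.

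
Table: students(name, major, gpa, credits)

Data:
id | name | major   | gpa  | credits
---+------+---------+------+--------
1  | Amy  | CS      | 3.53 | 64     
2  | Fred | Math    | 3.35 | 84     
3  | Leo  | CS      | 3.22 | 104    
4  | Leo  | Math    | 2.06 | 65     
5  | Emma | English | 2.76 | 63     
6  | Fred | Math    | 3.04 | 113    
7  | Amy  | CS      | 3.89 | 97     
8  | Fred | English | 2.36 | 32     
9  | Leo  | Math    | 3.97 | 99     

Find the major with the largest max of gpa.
SELECT major, MAX(gpa) as val
FROM students
GROUP BY major
ORDER BY val DESC
LIMIT 1

Result: Math with max(gpa) = 3.97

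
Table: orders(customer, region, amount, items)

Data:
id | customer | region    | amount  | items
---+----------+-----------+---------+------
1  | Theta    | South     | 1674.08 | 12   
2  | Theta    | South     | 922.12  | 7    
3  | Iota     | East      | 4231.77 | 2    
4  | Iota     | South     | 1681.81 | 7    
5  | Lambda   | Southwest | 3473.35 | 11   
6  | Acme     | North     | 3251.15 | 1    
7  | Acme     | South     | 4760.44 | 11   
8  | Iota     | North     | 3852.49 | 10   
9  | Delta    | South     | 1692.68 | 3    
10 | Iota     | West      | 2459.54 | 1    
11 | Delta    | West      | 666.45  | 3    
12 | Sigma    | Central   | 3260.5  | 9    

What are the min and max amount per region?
SELECT region, MIN(amount), MAX(amount)
FROM orders
GROUP BY region

Result:
  Central: min=3260.50, max=3260.50
  East: min=4231.77, max=4231.77
  North: min=3251.15, max=3852.49
  South: min=922.12, max=4760.44
  Southwest: min=3473.35, max=3473.35
  West: min=666.45, max=2459.54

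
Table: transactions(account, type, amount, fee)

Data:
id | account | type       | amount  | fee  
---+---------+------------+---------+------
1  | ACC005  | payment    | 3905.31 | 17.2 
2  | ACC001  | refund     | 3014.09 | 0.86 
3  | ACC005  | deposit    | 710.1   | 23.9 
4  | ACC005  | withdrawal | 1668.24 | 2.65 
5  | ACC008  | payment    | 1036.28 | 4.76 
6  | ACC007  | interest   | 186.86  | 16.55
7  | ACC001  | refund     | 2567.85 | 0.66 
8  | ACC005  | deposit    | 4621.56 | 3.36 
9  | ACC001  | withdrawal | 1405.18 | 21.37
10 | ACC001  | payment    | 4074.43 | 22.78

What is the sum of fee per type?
SELECT type, SUM(fee) as result
FROM transactions
GROUP BY type

Result:
  deposit: 27.26
  interest: 16.55
  payment: 44.74
  refund: 1.52
  withdrawal: 24.02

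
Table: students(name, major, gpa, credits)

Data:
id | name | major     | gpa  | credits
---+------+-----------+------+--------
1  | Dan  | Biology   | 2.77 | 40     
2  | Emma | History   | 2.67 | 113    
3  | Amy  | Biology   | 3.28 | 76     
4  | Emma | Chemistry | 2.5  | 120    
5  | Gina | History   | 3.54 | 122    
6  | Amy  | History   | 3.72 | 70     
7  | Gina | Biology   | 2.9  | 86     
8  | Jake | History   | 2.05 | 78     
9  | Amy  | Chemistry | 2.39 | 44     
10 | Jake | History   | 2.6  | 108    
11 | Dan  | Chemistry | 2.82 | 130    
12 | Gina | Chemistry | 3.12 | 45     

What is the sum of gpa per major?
SELECT major, SUM(gpa) as result
FROM students
GROUP BY major

Result:
  Biology: 8.95
  Chemistry: 10.83
  History: 14.58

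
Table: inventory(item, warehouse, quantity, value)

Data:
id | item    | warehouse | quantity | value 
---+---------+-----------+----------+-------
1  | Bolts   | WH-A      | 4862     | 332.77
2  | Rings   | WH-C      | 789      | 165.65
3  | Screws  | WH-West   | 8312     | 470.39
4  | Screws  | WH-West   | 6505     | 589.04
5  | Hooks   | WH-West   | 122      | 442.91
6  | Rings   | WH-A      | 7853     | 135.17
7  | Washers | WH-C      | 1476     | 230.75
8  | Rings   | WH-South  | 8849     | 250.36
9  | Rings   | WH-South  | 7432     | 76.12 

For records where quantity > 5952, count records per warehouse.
SELECT warehouse, COUNT(*)
FROM inventory
WHERE quantity > 5952
GROUP BY warehouse

Note: WHERE filters rows before grouping.

Result:
  WH-A: 1
  WH-South: 2
  WH-West: 2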